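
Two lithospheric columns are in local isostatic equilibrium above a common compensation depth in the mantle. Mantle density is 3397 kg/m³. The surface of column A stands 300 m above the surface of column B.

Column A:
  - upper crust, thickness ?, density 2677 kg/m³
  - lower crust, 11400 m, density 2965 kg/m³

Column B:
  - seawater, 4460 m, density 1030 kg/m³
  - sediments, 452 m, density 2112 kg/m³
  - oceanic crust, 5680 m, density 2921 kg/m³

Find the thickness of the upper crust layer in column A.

13800 m

Take the compensation level at the base of the deeper column (depth z_c below the surface of column A) and equate Σ ρ_i t_i down to z_c; mantle fills any gap and the z_c terms cancel.
Column A: x×2677 + 11400×2965 + (z_c − 11400 − x)×3397
Column B: 300×0 + 4460×1030 + 452×2112 + 5680×2921 + (z_c − 300 − 10592)×3397
The z_c×3397 term appears on both sides and cancels. Collect the known terms of each column as K = Σ(ρt)_known − 3397 × (depth of known layers): K_A = 33801000 − 3397×11400 = −4924800; K_B = 22139704 − 3397×(300 + 10592) = −14860420.
Balance: K_A − x×(3397 − 2677) = K_B, so x = (K_A − K_B)/(3397 − 2677) = 9935620/720 = 13800 m.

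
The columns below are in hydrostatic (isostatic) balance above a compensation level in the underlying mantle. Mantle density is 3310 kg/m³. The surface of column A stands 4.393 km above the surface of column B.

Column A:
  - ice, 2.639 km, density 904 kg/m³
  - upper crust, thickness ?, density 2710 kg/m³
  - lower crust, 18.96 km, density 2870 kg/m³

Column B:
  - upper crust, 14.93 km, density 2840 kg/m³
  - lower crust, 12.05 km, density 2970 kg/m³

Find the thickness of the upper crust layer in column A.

Take the compensation level at the base of the deeper column (depth z_c below the surface of column A) and equate Σ ρ_i t_i down to z_c; mantle fills any gap and the z_c terms cancel.
Column A: 2.639×904 + x×2710 + 18.96×2870 + (z_c − 21.599 − x)×3310
Column B: 4.393×0 + 14.93×2840 + 12.05×2970 + (z_c − 4.393 − 26.98)×3310
The z_c×3310 term appears on both sides and cancels. Collect the known terms of each column as K = Σ(ρt)_known − 3310 × (depth of known layers): K_A = 56800.856 − 3310×21.599 = −14691.834; K_B = 78189.7 − 3310×(4.393 + 26.98) = −25654.93.
Balance: K_A − x×(3310 − 2710) = K_B, so x = (K_A − K_B)/(3310 − 2710) = 10963.1/600 = 18.3 km.

18.3 km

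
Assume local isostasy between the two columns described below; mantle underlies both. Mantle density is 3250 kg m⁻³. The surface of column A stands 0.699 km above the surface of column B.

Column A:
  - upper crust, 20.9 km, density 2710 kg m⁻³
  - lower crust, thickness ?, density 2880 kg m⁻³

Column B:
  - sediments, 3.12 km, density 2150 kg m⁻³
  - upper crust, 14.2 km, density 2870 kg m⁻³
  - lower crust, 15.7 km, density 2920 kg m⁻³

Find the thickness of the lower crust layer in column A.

13.5 km

Take the compensation level at the base of the deeper column (depth z_c below the surface of column A) and equate Σ ρ_i t_i down to z_c; mantle fills any gap and the z_c terms cancel.
Column A: 20.9×2710 + x×2880 + (z_c − 20.9 − x)×3250
Column B: 0.699×0 + 3.12×2150 + 14.2×2870 + 15.7×2920 + (z_c − 0.699 − 33.02)×3250
The z_c×3250 term appears on both sides and cancels. Collect the known terms of each column as K = Σ(ρt)_known − 3250 × (depth of known layers): K_A = 56639 − 3250×20.9 = −11286; K_B = 93306 − 3250×(0.699 + 33.02) = −16280.75.
Balance: K_A − x×(3250 − 2880) = K_B, so x = (K_A − K_B)/(3250 − 2880) = 4994.75/370 = 13.5 km.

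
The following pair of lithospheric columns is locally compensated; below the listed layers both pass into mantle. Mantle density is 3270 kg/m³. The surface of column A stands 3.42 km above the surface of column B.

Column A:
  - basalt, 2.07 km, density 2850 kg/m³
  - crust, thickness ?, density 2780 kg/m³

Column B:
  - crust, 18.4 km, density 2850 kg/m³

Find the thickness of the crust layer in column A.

36.8 km

Take the compensation level at the base of the deeper column (depth z_c below the surface of column A) and equate Σ ρ_i t_i down to z_c; mantle fills any gap and the z_c terms cancel.
Column A: 2.07×2850 + x×2780 + (z_c − 2.07 − x)×3270
Column B: 3.42×0 + 18.4×2850 + (z_c − 3.42 − 18.4)×3270
The z_c×3270 term appears on both sides and cancels. Collect the known terms of each column as K = Σ(ρt)_known − 3270 × (depth of known layers): K_A = 5899.5 − 3270×2.07 = −869.4; K_B = 52440 − 3270×(3.42 + 18.4) = −18911.4.
Balance: K_A − x×(3270 − 2780) = K_B, so x = (K_A − K_B)/(3270 − 2780) = 18042/490 = 36.8 km.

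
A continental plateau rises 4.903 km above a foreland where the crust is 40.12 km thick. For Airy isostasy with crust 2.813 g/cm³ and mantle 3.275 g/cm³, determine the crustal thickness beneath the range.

Root depth r = h ρ_c / (ρ_m − ρ_c) = 4.903 km × 2.813 / 0.462 = 29.85 km.
Total thickness = T + h + r = 40.12 km + 4.903 km + 29.85 km = 74.9 km.

74.9 km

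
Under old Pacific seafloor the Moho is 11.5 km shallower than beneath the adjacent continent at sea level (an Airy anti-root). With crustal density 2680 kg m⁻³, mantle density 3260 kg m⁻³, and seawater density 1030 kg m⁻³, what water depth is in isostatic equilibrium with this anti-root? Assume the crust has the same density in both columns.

4.04 km

Replacing a thickness d of crust by seawater at the top must be balanced by replacing crust with mantle at the base: d (ρ_c − ρ_w) = a (ρ_m − ρ_c).
d = a (ρ_m − ρ_c)/(ρ_c − ρ_w) = 11.5 km × 580/1650 = 4.04 km.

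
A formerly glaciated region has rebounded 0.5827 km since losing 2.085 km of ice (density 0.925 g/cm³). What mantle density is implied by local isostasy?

3.31 g/cm³

ρ_m = ρ_ice t / u = 0.925 × 2.085 km/0.5827 km = 3.31 g/cm³.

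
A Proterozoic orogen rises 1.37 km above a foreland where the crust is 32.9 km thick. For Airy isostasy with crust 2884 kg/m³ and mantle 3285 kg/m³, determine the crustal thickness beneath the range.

44.1 km

Root depth r = h ρ_c / (ρ_m − ρ_c) = 1.37 km × 2884 / 401 = 9.853 km.
Total thickness = T + h + r = 32.9 km + 1.37 km + 9.853 km = 44.1 km.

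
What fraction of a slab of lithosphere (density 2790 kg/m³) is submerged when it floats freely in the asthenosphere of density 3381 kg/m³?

82.5%

Submerged fraction = ρ_obj/ρ_fluid = 2790/3381 = 82.5%.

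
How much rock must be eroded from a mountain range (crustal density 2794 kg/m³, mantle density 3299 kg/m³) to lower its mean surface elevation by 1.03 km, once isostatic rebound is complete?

Net drop Δ = e − u = e − e ρ_c/ρ_m = e (ρ_m − ρ_c)/ρ_m.
e = Δ ρ_m/(ρ_m − ρ_c) = 1.03 km × 3299/505 = 6.73 km.

6.73 km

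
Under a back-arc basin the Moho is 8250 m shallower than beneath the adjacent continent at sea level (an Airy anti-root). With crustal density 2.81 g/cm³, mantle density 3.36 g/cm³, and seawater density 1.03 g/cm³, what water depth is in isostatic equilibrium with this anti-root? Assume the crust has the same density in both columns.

2550 m

Replacing a thickness d of crust by seawater at the top must be balanced by replacing crust with mantle at the base: d (ρ_c − ρ_w) = a (ρ_m − ρ_c).
d = a (ρ_m − ρ_c)/(ρ_c − ρ_w) = 8250 m × 0.55/1.78 = 2550 m.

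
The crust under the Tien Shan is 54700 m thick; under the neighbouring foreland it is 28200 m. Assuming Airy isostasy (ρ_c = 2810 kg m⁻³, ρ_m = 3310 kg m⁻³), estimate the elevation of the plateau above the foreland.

Excess crust Δ = 54700 m − 28200 m = 26500 m, split between elevation h and root r with h + r = Δ.
Airy balance ρ_c h = (ρ_m − ρ_c) r gives r = h ρ_c/(ρ_m − ρ_c), so h (1 + ρ_c/(ρ_m − ρ_c)) = Δ, i.e. h = Δ (ρ_m − ρ_c)/ρ_m.
h = 26500 m × 500/3310 = 4000 m.

4000 m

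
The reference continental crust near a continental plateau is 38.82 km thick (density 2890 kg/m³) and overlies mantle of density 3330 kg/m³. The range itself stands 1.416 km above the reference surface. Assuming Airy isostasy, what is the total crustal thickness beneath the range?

49.5 km

Root depth r = h ρ_c / (ρ_m − ρ_c) = 1.416 km × 2890 / 440 = 9.301 km.
Total thickness = T + h + r = 38.82 km + 1.416 km + 9.301 km = 49.5 km.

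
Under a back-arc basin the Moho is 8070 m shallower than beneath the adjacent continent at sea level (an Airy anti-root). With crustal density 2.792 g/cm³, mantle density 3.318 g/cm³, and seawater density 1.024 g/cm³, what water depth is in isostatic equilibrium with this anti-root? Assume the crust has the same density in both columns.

Replacing a thickness d of crust by seawater at the top must be balanced by replacing crust with mantle at the base: d (ρ_c − ρ_w) = a (ρ_m − ρ_c).
d = a (ρ_m − ρ_c)/(ρ_c − ρ_w) = 8070 m × 0.526/1.768 = 2400 m.

2400 m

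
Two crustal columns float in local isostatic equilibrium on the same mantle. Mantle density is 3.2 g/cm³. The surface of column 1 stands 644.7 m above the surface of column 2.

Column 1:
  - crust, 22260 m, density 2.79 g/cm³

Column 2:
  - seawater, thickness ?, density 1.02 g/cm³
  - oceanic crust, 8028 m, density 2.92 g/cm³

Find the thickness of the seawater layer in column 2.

Take the compensation level at the base of the deeper column (depth z_c below the surface of column 1) and equate Σ ρ_i t_i down to z_c; mantle fills any gap and the z_c terms cancel.
Column 1: 22260×2.79 + (z_c − 22260)×3.2
Column 2: 644.7×0 + x×1.02 + 8028×2.92 + (z_c − 644.7 − 8028 − x)×3.2
The z_c×3.2 term appears on both sides and cancels. Collect the known terms of each column as K = Σ(ρt)_known − 3.2 × (depth of known layers): K_1 = 62105.4 − 3.2×22260 = −9126.6; K_2 = 23441.76 − 3.2×(644.7 + 8028) = −4310.88.
Balance: K_1 = K_2 − x×(3.2 − 1.02), so x = (K_2 − K_1)/(3.2 − 1.02) = 4815.72/2.18 = 2210 m.

2210 m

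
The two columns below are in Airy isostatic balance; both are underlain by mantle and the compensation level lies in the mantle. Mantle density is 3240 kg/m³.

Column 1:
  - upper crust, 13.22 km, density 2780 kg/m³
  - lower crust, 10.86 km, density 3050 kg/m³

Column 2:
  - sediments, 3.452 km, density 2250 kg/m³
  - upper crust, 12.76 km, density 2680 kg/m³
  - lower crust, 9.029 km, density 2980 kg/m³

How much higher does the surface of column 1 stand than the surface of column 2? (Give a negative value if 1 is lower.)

For any compensation level in the mantle, the mantle terms cancel and isostasy reduces to e = (Σt_1 − Σt_2) − (Σ(ρt)_1 − Σ(ρt)_2) / ρ_m.
Σt_1 = 24.08 km; Σt_2 = 25.241 km; Σ(ρt)_1 = 69874.6; Σ(ρt)_2 = 68870.22 (in km·kg/m³).
e = (24.08 − 25.241) − (69874.6 − 68870.22) / 3240 = −1.47 km.

−1.47 km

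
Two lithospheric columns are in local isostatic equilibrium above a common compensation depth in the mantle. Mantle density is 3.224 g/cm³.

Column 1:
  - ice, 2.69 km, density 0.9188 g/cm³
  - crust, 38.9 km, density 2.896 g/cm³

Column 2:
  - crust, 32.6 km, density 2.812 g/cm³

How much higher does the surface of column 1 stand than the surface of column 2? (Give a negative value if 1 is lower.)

For any compensation level in the mantle, the mantle terms cancel and isostasy reduces to e = (Σt_1 − Σt_2) − (Σ(ρt)_1 − Σ(ρt)_2) / ρ_m.
Σt_1 = 41.59 km; Σt_2 = 32.6 km; Σ(ρt)_1 = 115.125972; Σ(ρt)_2 = 91.6712 (in km·g/cm³).
e = (41.59 − 32.6) − (115.125972 − 91.6712) / 3.224 = 1.71 km.

1.71 km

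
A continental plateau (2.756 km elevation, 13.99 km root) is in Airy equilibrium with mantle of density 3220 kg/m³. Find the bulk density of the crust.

ρ_c h = (ρ_m − ρ_c) r → ρ_c (h + r) = ρ_m r → ρ_c = ρ_m r / (h + r).
ρ_c = 3220 × 13.99 km / (2.756 km + 13.99 km) = 2690 kg/m³.

2690 kg/m³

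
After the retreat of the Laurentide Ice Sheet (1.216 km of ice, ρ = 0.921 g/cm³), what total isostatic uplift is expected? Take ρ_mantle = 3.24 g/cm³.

0.346 km

Removing the load lets mantle flow back in; uplift u satisfies ρ_ice t = ρ_m u.
u = t ρ_ice/ρ_m = 1.216 km × 0.921/3.24 = 0.346 km.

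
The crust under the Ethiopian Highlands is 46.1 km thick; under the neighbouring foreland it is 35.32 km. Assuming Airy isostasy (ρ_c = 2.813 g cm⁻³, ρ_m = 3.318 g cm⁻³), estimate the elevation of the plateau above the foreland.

1.64 km

Excess crust Δ = 46.1 km − 35.32 km = 10.78 km, split between elevation h and root r with h + r = Δ.
Airy balance ρ_c h = (ρ_m − ρ_c) r gives r = h ρ_c/(ρ_m − ρ_c), so h (1 + ρ_c/(ρ_m − ρ_c)) = Δ, i.e. h = Δ (ρ_m − ρ_c)/ρ_m.
h = 10.78 km × 0.505/3.318 = 1.64 km.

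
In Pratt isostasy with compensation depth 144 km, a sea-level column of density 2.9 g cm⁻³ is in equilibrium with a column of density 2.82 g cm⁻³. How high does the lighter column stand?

4.09 km

ρ_ref D = ρ (D + h) → h = D (ρ_ref − ρ)/ρ.
h = 144 km × (2.9 − 2.82)/2.82 = 4.09 km.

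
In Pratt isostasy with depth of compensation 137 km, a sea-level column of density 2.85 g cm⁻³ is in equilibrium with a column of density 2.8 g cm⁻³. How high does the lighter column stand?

2.45 km

ρ_ref D = ρ (D + h) → h = D (ρ_ref − ρ)/ρ.
h = 137 km × (2.85 − 2.8)/2.8 = 2.45 km.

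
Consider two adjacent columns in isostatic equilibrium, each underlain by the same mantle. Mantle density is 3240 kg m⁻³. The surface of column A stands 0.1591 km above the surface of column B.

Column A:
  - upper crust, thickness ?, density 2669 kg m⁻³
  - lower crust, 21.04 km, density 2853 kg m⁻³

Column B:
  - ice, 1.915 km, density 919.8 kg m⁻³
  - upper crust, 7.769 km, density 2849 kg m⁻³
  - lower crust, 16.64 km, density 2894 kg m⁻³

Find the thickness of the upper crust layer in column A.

9.83 km

Take the compensation level at the base of the deeper column (depth z_c below the surface of column A) and equate Σ ρ_i t_i down to z_c; mantle fills any gap and the z_c terms cancel.
Column A: x×2669 + 21.04×2853 + (z_c − 21.04 − x)×3240
Column B: 0.1591×0 + 1.915×919.8 + 7.769×2849 + 16.64×2894 + (z_c − 0.1591 − 26.324)×3240
The z_c×3240 term appears on both sides and cancels. Collect the known terms of each column as K = Σ(ρt)_known − 3240 × (depth of known layers): K_A = 60027.12 − 3240×21.04 = −8142.48; K_B = 72051.458 − 3240×(0.1591 + 26.324) = −13753.786.
Balance: K_A − x×(3240 − 2669) = K_B, so x = (K_A − K_B)/(3240 − 2669) = 5611.31/571 = 9.83 km.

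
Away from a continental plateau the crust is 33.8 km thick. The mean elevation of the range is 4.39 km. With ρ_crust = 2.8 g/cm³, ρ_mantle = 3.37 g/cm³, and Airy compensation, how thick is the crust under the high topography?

Root depth r = h ρ_c / (ρ_m − ρ_c) = 4.39 km × 2.8 / 0.57 = 21.56 km.
Total thickness = T + h + r = 33.8 km + 4.39 km + 21.56 km = 59.8 km.

59.8 km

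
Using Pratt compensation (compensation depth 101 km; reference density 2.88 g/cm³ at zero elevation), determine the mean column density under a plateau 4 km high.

2.77 g/cm³

Pratt balance: ρ_ref D = ρ (D + h).
ρ = ρ_ref D/(D + h) = 2.88 × 101 km/(101 km + 4 km) = 2.77 g/cm³.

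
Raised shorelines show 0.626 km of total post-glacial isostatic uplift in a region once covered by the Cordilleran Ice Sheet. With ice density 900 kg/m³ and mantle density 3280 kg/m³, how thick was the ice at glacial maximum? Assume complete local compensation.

u = t ρ_ice/ρ_m → t = u ρ_m/ρ_ice = 0.626 km × 3280/900 = 2.28 km.

2.28 km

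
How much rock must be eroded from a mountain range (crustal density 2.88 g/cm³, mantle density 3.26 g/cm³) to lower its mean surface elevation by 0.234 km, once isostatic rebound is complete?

2.01 km

Net drop Δ = e − u = e − e ρ_c/ρ_m = e (ρ_m − ρ_c)/ρ_m.
e = Δ ρ_m/(ρ_m − ρ_c) = 0.234 km × 3.26/0.38 = 2.01 km.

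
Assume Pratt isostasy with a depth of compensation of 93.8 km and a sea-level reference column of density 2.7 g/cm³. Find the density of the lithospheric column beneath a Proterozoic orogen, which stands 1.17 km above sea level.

2.67 g/cm³

Pratt balance: ρ_ref D = ρ (D + h).
ρ = ρ_ref D/(D + h) = 2.7 × 93.8 km/(93.8 km + 1.17 km) = 2.67 g/cm³.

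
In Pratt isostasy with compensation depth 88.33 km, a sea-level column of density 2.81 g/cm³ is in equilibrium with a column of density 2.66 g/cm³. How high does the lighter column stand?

4.98 km

ρ_ref D = ρ (D + h) → h = D (ρ_ref − ρ)/ρ.
h = 88.33 km × (2.81 − 2.66)/2.66 = 4.98 km.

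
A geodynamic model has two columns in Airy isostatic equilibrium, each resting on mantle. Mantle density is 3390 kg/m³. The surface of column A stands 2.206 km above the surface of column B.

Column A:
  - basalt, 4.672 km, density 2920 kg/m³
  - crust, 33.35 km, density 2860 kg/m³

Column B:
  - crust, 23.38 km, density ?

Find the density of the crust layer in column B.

2860 kg/m³

Take the compensation level at the base of the deeper column (depth z_c below the surface of column A) and equate Σ ρ_i t_i down to z_c; mantle fills any gap and the z_c terms cancel.
Column A: 4.672×2920 + 33.35×2860 + (z_c − 38.022)×3390
Column B: 2.206×0 + 23.38×ρ + (z_c − 2.206 − 23.38)×3390
The z_c×3390 term appears on both sides and cancels. Collect the known terms of each column as K = Σ(ρt)_known − 3390 × (depth of known layers): K_A = 109023.24 − 3390×38.022 = −19871.34; K_B = 0 − 3390×(2.206 + 23.38) = −86736.54.
Balance: K_A = K_B + 23.38×ρ, so ρ = (K_A − K_B)/23.38 = 66865.2/23.38 = 2860 kg/m³.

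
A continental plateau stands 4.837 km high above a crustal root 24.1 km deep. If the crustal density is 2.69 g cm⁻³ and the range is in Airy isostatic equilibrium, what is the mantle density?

Airy balance: ρ_c h = (ρ_m − ρ_c) r → ρ_m = ρ_c (1 + h/r).
ρ_m = 2.69 × (1 + 4.837 km/24.1 km) = 3.23 g cm⁻³.

3.23 g cm⁻³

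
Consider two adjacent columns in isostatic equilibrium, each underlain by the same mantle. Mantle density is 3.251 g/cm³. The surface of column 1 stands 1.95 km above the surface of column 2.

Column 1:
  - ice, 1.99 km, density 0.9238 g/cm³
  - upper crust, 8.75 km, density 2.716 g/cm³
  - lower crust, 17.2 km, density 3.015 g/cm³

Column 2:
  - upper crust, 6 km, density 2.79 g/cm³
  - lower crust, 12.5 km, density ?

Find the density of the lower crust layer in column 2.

Take the compensation level at the base of the deeper column (depth z_c below the surface of column 1) and equate Σ ρ_i t_i down to z_c; mantle fills any gap and the z_c terms cancel.
Column 1: 1.99×0.9238 + 8.75×2.716 + 17.2×3.015 + (z_c − 27.94)×3.251
Column 2: 1.95×0 + 6×2.79 + 12.5×ρ + (z_c − 1.95 − 18.5)×3.251
The z_c×3.251 term appears on both sides and cancels. Collect the known terms of each column as K = Σ(ρt)_known − 3.251 × (depth of known layers): K_1 = 77.461362 − 3.251×27.94 = −13.371578; K_2 = 16.74 − 3.251×(1.95 + 18.5) = −49.74295.
Balance: K_1 = K_2 + 12.5×ρ, so ρ = (K_1 − K_2)/12.5 = 36.3714/12.5 = 2.91 g/cm³.

2.91 g/cm³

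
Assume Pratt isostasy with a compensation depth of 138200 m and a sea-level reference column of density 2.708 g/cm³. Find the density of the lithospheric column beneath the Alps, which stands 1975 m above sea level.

2.67 g/cm³

Pratt balance: ρ_ref D = ρ (D + h).
ρ = ρ_ref D/(D + h) = 2.708 × 138200 m/(138200 m + 1975 m) = 2.67 g/cm³.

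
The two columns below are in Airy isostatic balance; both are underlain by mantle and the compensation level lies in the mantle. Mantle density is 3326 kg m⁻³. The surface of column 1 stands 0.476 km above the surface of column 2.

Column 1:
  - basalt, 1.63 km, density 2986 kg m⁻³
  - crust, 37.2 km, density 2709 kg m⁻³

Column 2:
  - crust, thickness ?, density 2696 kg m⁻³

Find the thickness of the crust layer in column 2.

Take the compensation level at the base of the deeper column (depth z_c below the surface of column 1) and equate Σ ρ_i t_i down to z_c; mantle fills any gap and the z_c terms cancel.
Column 1: 1.63×2986 + 37.2×2709 + (z_c − 38.83)×3326
Column 2: 0.476×0 + x×2696 + (z_c − 0.476 − 0 − x)×3326
The z_c×3326 term appears on both sides and cancels. Collect the known terms of each column as K = Σ(ρt)_known − 3326 × (depth of known layers): K_1 = 105641.98 − 3326×38.83 = −23506.6; K_2 = 0 − 3326×(0.476 + 0) = −1583.176.
Balance: K_1 = K_2 − x×(3326 − 2696), so x = (K_2 − K_1)/(3326 − 2696) = 21923.4/630 = 34.8 km.

34.8 km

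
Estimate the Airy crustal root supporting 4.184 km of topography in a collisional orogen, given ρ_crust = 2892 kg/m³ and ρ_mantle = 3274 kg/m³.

31.7 km

By Archimedes' principle applied to the lithosphere: the weight of the topography is balanced by the buoyancy of the root, ρ_c h = (ρ_m − ρ_c) r.
r = h · ρ_c / (ρ_m − ρ_c) = 4.184 km × 2892 / (3274 − 2892) = 31.7 km.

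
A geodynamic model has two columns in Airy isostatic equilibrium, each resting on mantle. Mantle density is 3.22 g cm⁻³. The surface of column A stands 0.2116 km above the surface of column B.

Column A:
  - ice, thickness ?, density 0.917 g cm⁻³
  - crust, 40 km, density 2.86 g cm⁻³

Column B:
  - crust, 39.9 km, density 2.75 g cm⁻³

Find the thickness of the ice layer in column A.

Take the compensation level at the base of the deeper column (depth z_c below the surface of column A) and equate Σ ρ_i t_i down to z_c; mantle fills any gap and the z_c terms cancel.
Column A: x×0.917 + 40×2.86 + (z_c − 40 − x)×3.22
Column B: 0.2116×0 + 39.9×2.75 + (z_c − 0.2116 − 39.9)×3.22
The z_c×3.22 term appears on both sides and cancels. Collect the known terms of each column as K = Σ(ρt)_known − 3.22 × (depth of known layers): K_A = 114.4 − 3.22×40 = −14.4; K_B = 109.725 − 3.22×(0.2116 + 39.9) = −19.434352.
Balance: K_A − x×(3.22 − 0.917) = K_B, so x = (K_A − K_B)/(3.22 − 0.917) = 5.03435/2.303 = 2.19 km.

2.19 km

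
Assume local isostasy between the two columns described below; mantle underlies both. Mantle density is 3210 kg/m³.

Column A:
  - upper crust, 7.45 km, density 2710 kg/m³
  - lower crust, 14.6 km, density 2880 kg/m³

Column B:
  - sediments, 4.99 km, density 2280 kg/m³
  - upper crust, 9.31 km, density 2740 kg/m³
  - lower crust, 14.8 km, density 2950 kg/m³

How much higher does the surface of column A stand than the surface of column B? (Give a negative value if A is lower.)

For any compensation level in the mantle, the mantle terms cancel and isostasy reduces to e = (Σt_A − Σt_B) − (Σ(ρt)_A − Σ(ρt)_B) / ρ_m.
Σt_A = 22.05 km; Σt_B = 29.1 km; Σ(ρt)_A = 62237.5; Σ(ρt)_B = 80546.6 (in km·kg/m³).
e = (22.05 − 29.1) − (62237.5 − 80546.6) / 3210 = −1.35 km.

−1.35 km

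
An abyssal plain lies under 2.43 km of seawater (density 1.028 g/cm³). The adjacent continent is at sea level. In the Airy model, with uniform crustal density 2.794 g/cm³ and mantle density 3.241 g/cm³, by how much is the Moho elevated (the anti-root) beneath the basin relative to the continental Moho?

9.6 km

Balancing pressure at the compensation depth: replacing crust with seawater at the top is compensated by replacing crust with mantle at the base: d (ρ_c − ρ_w) = a (ρ_m − ρ_c).
a = d (ρ_c − ρ_w)/(ρ_m − ρ_c) = 2.43 km × 1.766/0.447 = 9.6 km.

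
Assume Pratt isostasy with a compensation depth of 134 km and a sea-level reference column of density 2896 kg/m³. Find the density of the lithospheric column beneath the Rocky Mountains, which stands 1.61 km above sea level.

2860 kg/m³

Pratt balance: ρ_ref D = ρ (D + h).
ρ = ρ_ref D/(D + h) = 2896 × 134 km/(134 km + 1.61 km) = 2860 kg/m³.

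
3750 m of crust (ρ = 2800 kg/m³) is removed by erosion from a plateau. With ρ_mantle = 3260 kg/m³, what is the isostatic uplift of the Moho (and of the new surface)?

Unloading: uplift u = e ρ_c/ρ_m = 3750 m × 2800/3260 = 3220 m.

3220 m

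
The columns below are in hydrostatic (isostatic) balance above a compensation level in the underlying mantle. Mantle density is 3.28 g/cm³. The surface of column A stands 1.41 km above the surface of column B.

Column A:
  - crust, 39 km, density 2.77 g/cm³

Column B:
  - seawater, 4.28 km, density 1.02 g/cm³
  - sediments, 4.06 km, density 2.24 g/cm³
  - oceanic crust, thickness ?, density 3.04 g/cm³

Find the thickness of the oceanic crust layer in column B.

5.71 km

Take the compensation level at the base of the deeper column (depth z_c below the surface of column A) and equate Σ ρ_i t_i down to z_c; mantle fills any gap and the z_c terms cancel.
Column A: 39×2.77 + (z_c − 39)×3.28
Column B: 1.41×0 + 4.28×1.02 + 4.06×2.24 + x×3.04 + (z_c − 1.41 − 8.34 − x)×3.28
The z_c×3.28 term appears on both sides and cancels. Collect the known terms of each column as K = Σ(ρt)_known − 3.28 × (depth of known layers): K_A = 108.03 − 3.28×39 = −19.89; K_B = 13.46 − 3.28×(1.41 + 8.34) = −18.52.
Balance: K_A = K_B − x×(3.28 − 3.04), so x = (K_B − K_A)/(3.28 − 3.04) = 1.37/0.24 = 5.71 km.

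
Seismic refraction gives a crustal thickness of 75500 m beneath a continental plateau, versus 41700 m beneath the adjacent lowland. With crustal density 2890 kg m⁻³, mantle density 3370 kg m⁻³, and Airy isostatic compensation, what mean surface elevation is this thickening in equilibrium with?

Excess crust Δ = 75500 m − 41700 m = 33800 m, split between elevation h and root r with h + r = Δ.
Airy balance ρ_c h = (ρ_m − ρ_c) r gives r = h ρ_c/(ρ_m − ρ_c), so h (1 + ρ_c/(ρ_m − ρ_c)) = Δ, i.e. h = Δ (ρ_m − ρ_c)/ρ_m.
h = 33800 m × 480/3370 = 4810 m.

4810 m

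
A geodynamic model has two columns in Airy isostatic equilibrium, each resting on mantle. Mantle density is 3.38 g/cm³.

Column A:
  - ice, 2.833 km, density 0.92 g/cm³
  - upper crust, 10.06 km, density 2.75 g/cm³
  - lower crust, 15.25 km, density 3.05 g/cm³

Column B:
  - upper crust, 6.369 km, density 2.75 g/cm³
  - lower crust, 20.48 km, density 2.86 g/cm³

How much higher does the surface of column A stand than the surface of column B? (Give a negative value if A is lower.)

For any compensation level in the mantle, the mantle terms cancel and isostasy reduces to e = (Σt_A − Σt_B) − (Σ(ρt)_A − Σ(ρt)_B) / ρ_m.
Σt_A = 28.143 km; Σt_B = 26.849 km; Σ(ρt)_A = 76.78386; Σ(ρt)_B = 76.08755 (in km·g/cm³).
e = (28.143 − 26.849) − (76.78386 − 76.08755) / 3.38 = 1.09 km.

1.09 km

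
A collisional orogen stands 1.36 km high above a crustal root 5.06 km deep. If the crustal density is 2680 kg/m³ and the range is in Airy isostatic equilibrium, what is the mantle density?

3400 kg/m³

Airy balance: ρ_c h = (ρ_m − ρ_c) r → ρ_m = ρ_c (1 + h/r).
ρ_m = 2680 × (1 + 1.36 km/5.06 km) = 3400 kg/m³.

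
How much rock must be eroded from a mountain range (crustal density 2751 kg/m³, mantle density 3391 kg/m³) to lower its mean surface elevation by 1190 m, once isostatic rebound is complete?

6310 m

Net drop Δ = e − u = e − e ρ_c/ρ_m = e (ρ_m − ρ_c)/ρ_m.
e = Δ ρ_m/(ρ_m − ρ_c) = 1190 m × 3391/640 = 6310 m.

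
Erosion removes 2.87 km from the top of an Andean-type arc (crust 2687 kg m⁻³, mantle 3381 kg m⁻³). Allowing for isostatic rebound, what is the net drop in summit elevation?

Rebound u = e ρ_c/ρ_m = 2.87 km × 2687/3381 = 2.281 km.
Net surface drop = e − u = 2.87 km − 2.281 km = e (ρ_m − ρ_c)/ρ_m = 0.589 km.

0.589 km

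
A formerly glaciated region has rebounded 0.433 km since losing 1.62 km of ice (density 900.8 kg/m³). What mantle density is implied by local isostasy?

3370 kg/m³

ρ_m = ρ_ice t / u = 900.8 × 1.62 km/0.433 km = 3370 kg/m³.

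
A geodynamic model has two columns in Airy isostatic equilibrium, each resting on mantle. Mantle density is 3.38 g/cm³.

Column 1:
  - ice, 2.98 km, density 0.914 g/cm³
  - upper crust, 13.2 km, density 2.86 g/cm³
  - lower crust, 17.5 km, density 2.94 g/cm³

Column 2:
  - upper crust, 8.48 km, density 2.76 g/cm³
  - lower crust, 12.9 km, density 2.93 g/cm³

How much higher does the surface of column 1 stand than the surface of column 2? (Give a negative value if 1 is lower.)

3.21 km

For any compensation level in the mantle, the mantle terms cancel and isostasy reduces to e = (Σt_1 − Σt_2) − (Σ(ρt)_1 − Σ(ρt)_2) / ρ_m.
Σt_1 = 33.68 km; Σt_2 = 21.38 km; Σ(ρt)_1 = 91.92572; Σ(ρt)_2 = 61.2018 (in km·g/cm³).
e = (33.68 − 21.38) − (91.92572 − 61.2018) / 3.38 = 3.21 km.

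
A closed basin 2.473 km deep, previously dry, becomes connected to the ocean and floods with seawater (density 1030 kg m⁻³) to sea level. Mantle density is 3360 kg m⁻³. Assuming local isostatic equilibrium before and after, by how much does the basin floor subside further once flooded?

After flooding the water column is d + s deep. Its weight must equal the weight of mantle displaced by the extra subsidence s: (d + s) ρ_w = s ρ_m.
s = d ρ_w / (ρ_m − ρ_w) = 2.473 km × 1030/(3360 − 1030) = 1.09 km.

1.09 km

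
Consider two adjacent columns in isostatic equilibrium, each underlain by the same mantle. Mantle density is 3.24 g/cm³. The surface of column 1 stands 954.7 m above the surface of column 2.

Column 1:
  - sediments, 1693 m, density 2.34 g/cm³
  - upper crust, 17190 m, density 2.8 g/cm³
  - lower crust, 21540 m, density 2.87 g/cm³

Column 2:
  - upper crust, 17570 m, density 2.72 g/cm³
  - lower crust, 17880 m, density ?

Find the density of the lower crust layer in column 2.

Take the compensation level at the base of the deeper column (depth z_c below the surface of column 1) and equate Σ ρ_i t_i down to z_c; mantle fills any gap and the z_c terms cancel.
Column 1: 1693×2.34 + 17190×2.8 + 21540×2.87 + (z_c − 40423)×3.24
Column 2: 954.7×0 + 17570×2.72 + 17880×ρ + (z_c − 954.7 − 35450)×3.24
The z_c×3.24 term appears on both sides and cancels. Collect the known terms of each column as K = Σ(ρt)_known − 3.24 × (depth of known layers): K_1 = 113913.42 − 3.24×40423 = −17057.1; K_2 = 47790.4 − 3.24×(954.7 + 35450) = −70160.828.
Balance: K_1 = K_2 + 17880×ρ, so ρ = (K_1 − K_2)/17880 = 53103.7/17880 = 2.97 g/cm³.

2.97 g/cm³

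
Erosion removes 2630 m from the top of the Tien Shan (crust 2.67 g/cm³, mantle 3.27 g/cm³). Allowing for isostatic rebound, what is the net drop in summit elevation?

Rebound u = e ρ_c/ρ_m = 2630 m × 2.67/3.27 = 2147 m.
Net surface drop = e − u = 2630 m − 2147 m = e (ρ_m − ρ_c)/ρ_m = 483 m.

483 m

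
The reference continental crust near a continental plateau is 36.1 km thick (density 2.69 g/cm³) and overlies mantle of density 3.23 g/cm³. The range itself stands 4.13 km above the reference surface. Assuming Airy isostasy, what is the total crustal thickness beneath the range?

60.8 km

Root depth r = h ρ_c / (ρ_m − ρ_c) = 4.13 km × 2.69 / 0.54 = 20.57 km.
Total thickness = T + h + r = 36.1 km + 4.13 km + 20.57 km = 60.8 km.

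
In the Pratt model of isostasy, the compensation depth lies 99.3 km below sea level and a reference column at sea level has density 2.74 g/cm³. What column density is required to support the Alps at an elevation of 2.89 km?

2.66 g/cm³

Pratt balance: ρ_ref D = ρ (D + h).
ρ = ρ_ref D/(D + h) = 2.74 × 99.3 km/(99.3 km + 2.89 km) = 2.66 g/cm³.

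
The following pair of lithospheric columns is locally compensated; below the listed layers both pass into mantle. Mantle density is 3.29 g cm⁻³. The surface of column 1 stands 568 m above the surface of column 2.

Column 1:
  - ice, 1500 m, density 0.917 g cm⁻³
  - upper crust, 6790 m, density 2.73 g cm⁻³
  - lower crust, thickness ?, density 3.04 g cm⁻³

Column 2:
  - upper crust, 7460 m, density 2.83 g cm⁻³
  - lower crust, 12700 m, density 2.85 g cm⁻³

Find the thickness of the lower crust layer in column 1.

14100 m

Take the compensation level at the base of the deeper column (depth z_c below the surface of column 1) and equate Σ ρ_i t_i down to z_c; mantle fills any gap and the z_c terms cancel.
Column 1: 1500×0.917 + 6790×2.73 + x×3.04 + (z_c − 8290 − x)×3.29
Column 2: 568×0 + 7460×2.83 + 12700×2.85 + (z_c − 568 − 20160)×3.29
The z_c×3.29 term appears on both sides and cancels. Collect the known terms of each column as K = Σ(ρt)_known − 3.29 × (depth of known layers): K_1 = 19912.2 − 3.29×8290 = −7361.9; K_2 = 57306.8 − 3.29×(568 + 20160) = −10888.32.
Balance: K_1 − x×(3.29 − 3.04) = K_2, so x = (K_1 − K_2)/(3.29 − 3.04) = 3526.42/0.25 = 14100 m.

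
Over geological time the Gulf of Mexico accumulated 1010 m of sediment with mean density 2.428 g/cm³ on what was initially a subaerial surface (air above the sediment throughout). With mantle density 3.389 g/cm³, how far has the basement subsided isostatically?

Subaerial load: s = t ρ_sed / ρ_m = 1010 m × 2.428/3.389 = 724 m.

724 m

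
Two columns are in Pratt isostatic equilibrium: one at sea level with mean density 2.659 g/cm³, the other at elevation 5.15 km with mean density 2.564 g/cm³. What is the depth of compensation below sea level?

139 km

ρ_ref D = ρ (D + h) → D (ρ_ref − ρ) = ρ h.
D = ρ h/(ρ_ref − ρ) = 2.564 × 5.15 km/(2.659 − 2.564) = 139 km.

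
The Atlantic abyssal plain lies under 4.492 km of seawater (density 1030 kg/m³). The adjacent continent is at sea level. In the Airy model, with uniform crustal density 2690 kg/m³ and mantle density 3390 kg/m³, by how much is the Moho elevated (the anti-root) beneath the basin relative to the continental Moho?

By Archimedes' principle applied to the lithosphere: replacing crust with seawater at the top is compensated by replacing crust with mantle at the base: d (ρ_c − ρ_w) = a (ρ_m − ρ_c).
a = d (ρ_c − ρ_w)/(ρ_m − ρ_c) = 4.492 km × 1660/700 = 10.7 km.

10.7 km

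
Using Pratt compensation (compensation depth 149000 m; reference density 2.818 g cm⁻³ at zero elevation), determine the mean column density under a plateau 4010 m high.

Pratt balance: ρ_ref D = ρ (D + h).
ρ = ρ_ref D/(D + h) = 2.818 × 149000 m/(149000 m + 4010 m) = 2.74 g cm⁻³.

2.74 g cm⁻³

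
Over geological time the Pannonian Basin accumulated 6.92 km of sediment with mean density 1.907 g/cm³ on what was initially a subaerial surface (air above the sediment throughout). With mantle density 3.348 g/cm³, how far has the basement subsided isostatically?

3.94 km

Subaerial load: s = t ρ_sed / ρ_m = 6.92 km × 1.907/3.348 = 3.94 km.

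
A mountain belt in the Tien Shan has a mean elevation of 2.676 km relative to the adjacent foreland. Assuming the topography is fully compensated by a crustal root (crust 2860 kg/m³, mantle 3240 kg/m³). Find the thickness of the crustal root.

For local isostatic compensation: the weight of the topography is balanced by the buoyancy of the root, ρ_c h = (ρ_m − ρ_c) r.
r = h · ρ_c / (ρ_m − ρ_c) = 2.676 km × 2860 / (3240 − 2860) = 20.1 km.

20.1 km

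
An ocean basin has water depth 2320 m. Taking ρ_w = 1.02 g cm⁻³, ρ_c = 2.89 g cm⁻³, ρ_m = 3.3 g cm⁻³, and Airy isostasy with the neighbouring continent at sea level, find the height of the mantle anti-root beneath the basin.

10600 m

Balancing pressure at the compensation depth: replacing crust with seawater at the top is compensated by replacing crust with mantle at the base: d (ρ_c − ρ_w) = a (ρ_m − ρ_c).
a = d (ρ_c − ρ_w)/(ρ_m − ρ_c) = 2320 m × 1.87/0.41 = 10600 m.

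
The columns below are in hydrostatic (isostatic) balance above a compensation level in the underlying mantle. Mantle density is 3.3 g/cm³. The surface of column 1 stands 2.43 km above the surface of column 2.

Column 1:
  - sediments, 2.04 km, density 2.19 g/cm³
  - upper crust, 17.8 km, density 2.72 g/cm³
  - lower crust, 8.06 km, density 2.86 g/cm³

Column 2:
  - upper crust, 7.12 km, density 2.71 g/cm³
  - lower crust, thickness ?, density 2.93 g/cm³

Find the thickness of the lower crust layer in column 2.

10.6 km

Take the compensation level at the base of the deeper column (depth z_c below the surface of column 1) and equate Σ ρ_i t_i down to z_c; mantle fills any gap and the z_c terms cancel.
Column 1: 2.04×2.19 + 17.8×2.72 + 8.06×2.86 + (z_c − 27.9)×3.3
Column 2: 2.43×0 + 7.12×2.71 + x×2.93 + (z_c − 2.43 − 7.12 − x)×3.3
The z_c×3.3 term appears on both sides and cancels. Collect the known terms of each column as K = Σ(ρt)_known − 3.3 × (depth of known layers): K_1 = 75.9352 − 3.3×27.9 = −16.1348; K_2 = 19.2952 − 3.3×(2.43 + 7.12) = −12.2198.
Balance: K_1 = K_2 − x×(3.3 − 2.93), so x = (K_2 − K_1)/(3.3 − 2.93) = 3.915/0.37 = 10.6 km.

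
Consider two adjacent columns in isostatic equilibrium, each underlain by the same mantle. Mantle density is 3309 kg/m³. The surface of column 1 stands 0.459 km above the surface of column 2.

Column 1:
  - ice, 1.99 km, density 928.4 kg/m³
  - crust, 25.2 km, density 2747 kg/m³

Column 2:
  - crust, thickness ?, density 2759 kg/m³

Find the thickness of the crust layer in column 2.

Take the compensation level at the base of the deeper column (depth z_c below the surface of column 1) and equate Σ ρ_i t_i down to z_c; mantle fills any gap and the z_c terms cancel.
Column 1: 1.99×928.4 + 25.2×2747 + (z_c − 27.19)×3309
Column 2: 0.459×0 + x×2759 + (z_c − 0.459 − 0 − x)×3309
The z_c×3309 term appears on both sides and cancels. Collect the known terms of each column as K = Σ(ρt)_known − 3309 × (depth of known layers): K_1 = 71071.916 − 3309×27.19 = −18899.794; K_2 = 0 − 3309×(0.459 + 0) = −1518.831.
Balance: K_1 = K_2 − x×(3309 − 2759), so x = (K_2 − K_1)/(3309 − 2759) = 17381/550 = 31.6 km.

31.6 km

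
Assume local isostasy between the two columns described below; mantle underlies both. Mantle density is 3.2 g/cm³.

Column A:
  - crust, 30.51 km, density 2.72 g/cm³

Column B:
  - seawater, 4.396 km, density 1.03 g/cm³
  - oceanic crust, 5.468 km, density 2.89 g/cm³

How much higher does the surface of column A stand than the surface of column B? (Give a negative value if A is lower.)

For any compensation level in the mantle, the mantle terms cancel and isostasy reduces to e = (Σt_A − Σt_B) − (Σ(ρt)_A − Σ(ρt)_B) / ρ_m.
Σt_A = 30.51 km; Σt_B = 9.864 km; Σ(ρt)_A = 82.9872; Σ(ρt)_B = 20.3304 (in km·g/cm³).
e = (30.51 − 9.864) − (82.9872 − 20.3304) / 3.2 = 1.07 km.

1.07 km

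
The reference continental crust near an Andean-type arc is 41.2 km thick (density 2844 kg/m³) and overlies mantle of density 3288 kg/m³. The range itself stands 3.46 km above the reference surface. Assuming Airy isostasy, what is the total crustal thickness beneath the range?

Root depth r = h ρ_c / (ρ_m − ρ_c) = 3.46 km × 2844 / 444 = 22.16 km.
Total thickness = T + h + r = 41.2 km + 3.46 km + 22.16 km = 66.8 km.

66.8 km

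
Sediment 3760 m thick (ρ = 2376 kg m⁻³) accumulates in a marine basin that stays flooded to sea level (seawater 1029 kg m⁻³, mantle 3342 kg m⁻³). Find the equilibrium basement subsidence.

2190 m

Submarine loading: the sediment displaces seawater, and the subsidence is in turn flooded, so s (ρ_m − ρ_w) = t (ρ_sed − ρ_w).
s = 3760 m × (2376 − 1029) / (3342 − 1029) = 2190 m.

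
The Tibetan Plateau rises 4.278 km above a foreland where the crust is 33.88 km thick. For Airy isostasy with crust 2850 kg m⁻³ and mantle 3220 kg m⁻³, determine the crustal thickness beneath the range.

71.1 km

Root depth r = h ρ_c / (ρ_m − ρ_c) = 4.278 km × 2850 / 370 = 32.95 km.
Total thickness = T + h + r = 33.88 km + 4.278 km + 32.95 km = 71.1 km.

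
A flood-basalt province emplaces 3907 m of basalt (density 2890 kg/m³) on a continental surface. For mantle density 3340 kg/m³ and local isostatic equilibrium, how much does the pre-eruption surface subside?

3380 m

Subaerial loading: s = t ρ_load / ρ_m.
s = 3907 m × 2890/3340 = 3380 m.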